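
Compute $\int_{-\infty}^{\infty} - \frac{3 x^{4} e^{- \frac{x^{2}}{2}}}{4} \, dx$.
$- \frac{9 \sqrt{2} \sqrt{\pi}}{4}$

Begin with the known integral
$$J(a) = \int_{-\infty}^{\infty} - \frac{3 e^{- a x^{2}}}{4} \, dx = - \frac{3 \sqrt{\pi}}{4 \sqrt{a}}.$$

Differentiating under the integral sign brings down a factor of $(-x^2)$:
$$\frac{dJ}{da} = \int_{-\infty}^{\infty} \frac{3 x^{2} e^{- a x^{2}}}{4} \, dx = \frac{3 \sqrt{\pi}}{8 a^{\frac{3}{2}}}.$$

Repeating twice in total — each differentiation brings down another $(-x^2)$ — gives
$$\frac{d^{2}J}{da^{2}} = \int_{-\infty}^{\infty} - \frac{3 x^{4} e^{- a x^{2}}}{4} \, dx = - \frac{9 \sqrt{\pi}}{16 a^{\frac{5}{2}}},$$
and the integrand here is exactly the target integrand, so $I = - \frac{9 \sqrt{\pi}}{16 a^{\frac{5}{2}}}$.

Setting $a = \frac{1}{2}$:
$$I = - \frac{9 \sqrt{2} \sqrt{\pi}}{4}.$$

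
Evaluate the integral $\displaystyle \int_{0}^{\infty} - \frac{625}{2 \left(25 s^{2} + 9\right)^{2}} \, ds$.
$- \frac{125 \pi}{216}$

Recall the elementary integral
$$J(a) = \int_{0}^{\infty} - \frac{1}{2 \left(a^{2} + s^{2}\right)} \, ds = - \frac{\pi}{4 a}.$$

Differentiating under the integral sign with respect to $a$,
$$\frac{dJ}{da} = \int_{0}^{\infty} \frac{a}{\left(a^{2} + s^{2}\right)^{2}} \, ds = \frac{\pi}{4 a^{2}},$$
so $\int_{0}^{\infty} - \frac{1}{2 \left(a^{2} + s^{2}\right)^{2}} \, ds = - \frac{\pi}{8 a^{3}}$.

Setting $a = \frac{3}{5}$:
$$I = - \frac{125 \pi}{216}.$$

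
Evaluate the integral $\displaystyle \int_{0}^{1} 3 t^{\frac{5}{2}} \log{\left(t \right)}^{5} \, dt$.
$- \frac{23040}{117649}$

Begin with the known integral
$$J(a) = \int_{0}^{1} 3 t^{a} \, dt = \frac{3}{a + 1}.$$

Differentiating under the integral sign brings down a factor of $\ln t$:
$$\frac{dJ}{da} = \int_{0}^{1} 3 t^{a} \log{\left(t \right)} \, dt = - \frac{3}{\left(a + 1\right)^{2}}.$$

Repeating $5$ times in total — each differentiation brings down another $\ln t$ — gives
$$\frac{d^{5}J}{da^{5}} = \int_{0}^{1} 3 t^{a} \log{\left(t \right)}^{5} \, dt = - \frac{360}{\left(a + 1\right)^{6}},$$
and the integrand here is exactly the target integrand, so $I = - \frac{360}{\left(a + 1\right)^{6}}$.

Setting $a = \frac{5}{2}$:
$$I = - \frac{23040}{117649}.$$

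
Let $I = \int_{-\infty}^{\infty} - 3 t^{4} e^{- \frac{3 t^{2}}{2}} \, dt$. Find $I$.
$- \frac{\sqrt{6} \sqrt{\pi}}{3}$

Begin with the known integral
$$J(a) = \int_{-\infty}^{\infty} - 3 e^{- a t^{2}} \, dt = - \frac{3 \sqrt{\pi}}{\sqrt{a}}.$$

Differentiating under the integral sign brings down a factor of $(-t^2)$:
$$\frac{dJ}{da} = \int_{-\infty}^{\infty} 3 t^{2} e^{- a t^{2}} \, dt = \frac{3 \sqrt{\pi}}{2 a^{\frac{3}{2}}}.$$

Repeating twice in total — each differentiation brings down another $(-t^2)$ — gives
$$\frac{d^{2}J}{da^{2}} = \int_{-\infty}^{\infty} - 3 t^{4} e^{- a t^{2}} \, dt = - \frac{9 \sqrt{\pi}}{4 a^{\frac{5}{2}}},$$
and the integrand here is exactly the target integrand, so $I = - \frac{9 \sqrt{\pi}}{4 a^{\frac{5}{2}}}$.

Setting $a = \frac{3}{2}$:
$$I = - \frac{\sqrt{6} \sqrt{\pi}}{3}.$$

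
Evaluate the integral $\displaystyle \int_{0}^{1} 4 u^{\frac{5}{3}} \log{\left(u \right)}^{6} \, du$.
$\frac{98415}{32768}$

Consider the simpler parametrised integral
$$J(a) = \int_{0}^{1} 4 u^{a} \, du = \frac{4}{a + 1}.$$

Differentiating under the integral sign brings down a factor of $\ln u$:
$$\frac{dJ}{da} = \int_{0}^{1} 4 u^{a} \log{\left(u \right)} \, du = - \frac{4}{\left(a + 1\right)^{2}}.$$

Repeating $6$ times in total — each differentiation brings down another $\ln u$ — gives
$$\frac{d^{6}J}{da^{6}} = \int_{0}^{1} 4 u^{a} \log{\left(u \right)}^{6} \, du = \frac{2880}{\left(a + 1\right)^{7}},$$
and the integrand here is exactly the target integrand, so $I = \frac{2880}{\left(a + 1\right)^{7}}$.

Setting $a = \frac{5}{3}$:
$$I = \frac{98415}{32768}.$$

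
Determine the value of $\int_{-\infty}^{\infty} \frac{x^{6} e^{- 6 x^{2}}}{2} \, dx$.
$\frac{5 \sqrt{6} \sqrt{\pi}}{6912}$

Begin with the known integral
$$J(a) = \int_{-\infty}^{\infty} \frac{e^{- a x^{2}}}{2} \, dx = \frac{\sqrt{\pi}}{2 \sqrt{a}}.$$

Differentiating under the integral sign brings down a factor of $(-x^2)$:
$$\frac{dJ}{da} = \int_{-\infty}^{\infty} - \frac{x^{2} e^{- a x^{2}}}{2} \, dx = - \frac{\sqrt{\pi}}{4 a^{\frac{3}{2}}}.$$

Repeating $3$ times in total — each differentiation brings down another $(-x^2)$ — gives
$$\frac{d^{3}J}{da^{3}} = \int_{-\infty}^{\infty} - \frac{x^{6} e^{- a x^{2}}}{2} \, dx = - \frac{15 \sqrt{\pi}}{16 a^{\frac{7}{2}}},$$
and the integrand here is $(-1)^{3}$ times the target integrand, so $I = (-1)^{3}\,\frac{d^{3}J}{da^{3}} = \frac{15 \sqrt{\pi}}{16 a^{\frac{7}{2}}}$.

Setting $a = 6$:
$$I = \frac{5 \sqrt{6} \sqrt{\pi}}{6912}.$$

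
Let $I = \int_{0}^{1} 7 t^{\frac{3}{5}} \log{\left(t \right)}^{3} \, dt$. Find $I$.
$- \frac{13125}{2048}$

Consider the simpler parametrised integral
$$J(a) = \int_{0}^{1} 7 t^{a} \, dt = \frac{7}{a + 1}.$$

Differentiating under the integral sign brings down a factor of $\ln t$:
$$\frac{dJ}{da} = \int_{0}^{1} 7 t^{a} \log{\left(t \right)} \, dt = - \frac{7}{\left(a + 1\right)^{2}}.$$

Repeating $3$ times in total — each differentiation brings down another $\ln t$ — gives
$$\frac{d^{3}J}{da^{3}} = \int_{0}^{1} 7 t^{a} \log{\left(t \right)}^{3} \, dt = - \frac{42}{\left(a + 1\right)^{4}},$$
and the integrand here is exactly the target integrand, so $I = - \frac{42}{\left(a + 1\right)^{4}}$.

Setting $a = \frac{3}{5}$:
$$I = - \frac{13125}{2048}.$$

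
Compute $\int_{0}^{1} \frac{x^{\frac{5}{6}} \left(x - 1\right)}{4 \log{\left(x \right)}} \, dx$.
$- \frac{\log{\left(11 \right)}}{4} + \frac{\log{\left(17 \right)}}{4}$

Replace the exponent $\frac{5}{6}$ by a parameter $a$: let $I(a) = \int_{0}^{1} \frac{x^{\frac{11}{6}} - x^{a}}{4 \log{\left(x \right)}} \, dx$.

Since $\dfrac{\partial}{\partial a}\,x^{a} = x^{a} \ln x$, the $\ln x$ in the denominator cancels and
$$\frac{dI}{da} = \int_{0}^{1} - \frac{1}{4} x^{a} \, dx = - \frac{1}{4} \left[\frac{x^{a+1}}{a+1}\right]_0^1 = - \frac{1}{4 a + 4}.$$

Integrating with respect to $a$ gives $I(a) = - \frac{\log{\left(a + 1 \right)}}{4} - \frac{\log{\left(6 \right)}}{4} + \frac{\log{\left(17 \right)}}{4} + C$.

At $a = \frac{11}{6}$ the integrand is identically $0$, so $I(\frac{11}{6}) = 0$. The closed form gives $0$, hence $C = 0$.

Setting $a = \frac{5}{6}$:
$$I = - \frac{\log{\left(11 \right)}}{4} + \frac{\log{\left(17 \right)}}{4}.$$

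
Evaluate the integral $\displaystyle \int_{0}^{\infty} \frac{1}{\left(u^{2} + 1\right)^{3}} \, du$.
$\frac{3 \pi}{16}$

Start from the standard arctangent integral
$$J(a) = \int_{0}^{\infty} \frac{1}{a^{2} + u^{2}} \, du = \frac{\pi}{2 a}.$$

Differentiating under the integral sign with respect to $a$,
$$\frac{dJ}{da} = \int_{0}^{\infty} - \frac{2 a}{\left(a^{2} + u^{2}\right)^{2}} \, du = - \frac{\pi}{2 a^{2}},$$
so $\int_{0}^{\infty} \frac{1}{\left(a^{2} + u^{2}\right)^{2}} \, du = \frac{\pi}{4 a^{3}}$.

Repeating — each differentiation of $1/(u^2+a^2)^j$ produces $-2ja/(u^2+a^2)^{j+1}$ — and dividing through by $-2ja$ at each step yields, after $2$ differentiations in total,
$$\int_{0}^{\infty} \frac{1}{\left(a^{2} + u^{2}\right)^{3}} \, du = \frac{3 \pi}{16 a^{5}}.$$

Setting $a = 1$:
$$I = \frac{3 \pi}{16}.$$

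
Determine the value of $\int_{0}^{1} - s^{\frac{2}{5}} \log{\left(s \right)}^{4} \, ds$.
$- \frac{75000}{16807}$

Consider the simpler parametrised integral
$$J(a) = \int_{0}^{1} - s^{a} \, ds = - \frac{1}{a + 1}.$$

Differentiating under the integral sign brings down a factor of $\ln s$:
$$\frac{dJ}{da} = \int_{0}^{1} - s^{a} \log{\left(s \right)} \, ds = \frac{1}{\left(a + 1\right)^{2}}.$$

Repeating $4$ times in total — each differentiation brings down another $\ln s$ — gives
$$\frac{d^{4}J}{da^{4}} = \int_{0}^{1} - s^{a} \log{\left(s \right)}^{4} \, ds = - \frac{24}{\left(a + 1\right)^{5}},$$
and the integrand here is exactly the target integrand, so $I = - \frac{24}{\left(a + 1\right)^{5}}$.

Setting $a = \frac{2}{5}$:
$$I = - \frac{75000}{16807}.$$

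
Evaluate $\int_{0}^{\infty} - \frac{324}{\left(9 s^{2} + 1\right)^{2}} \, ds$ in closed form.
$- 27 \pi$

Begin with the known result
$$J(a) = \int_{0}^{\infty} - \frac{4}{a^{2} + s^{2}} \, ds = - \frac{2 \pi}{a}.$$

Differentiating under the integral sign with respect to $a$,
$$\frac{dJ}{da} = \int_{0}^{\infty} \frac{8 a}{\left(a^{2} + s^{2}\right)^{2}} \, ds = \frac{2 \pi}{a^{2}},$$
so $\int_{0}^{\infty} - \frac{4}{\left(a^{2} + s^{2}\right)^{2}} \, ds = - \frac{\pi}{a^{3}}$.

Setting $a = \frac{1}{3}$:
$$I = - 27 \pi.$$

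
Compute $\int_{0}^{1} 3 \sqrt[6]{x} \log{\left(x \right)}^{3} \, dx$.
$- \frac{23328}{2401}$

Start from the elementary integral
$$J(a) = \int_{0}^{1} 3 x^{a} \, dx = \frac{3}{a + 1}.$$

Differentiating under the integral sign brings down a factor of $\ln x$:
$$\frac{dJ}{da} = \int_{0}^{1} 3 x^{a} \log{\left(x \right)} \, dx = - \frac{3}{\left(a + 1\right)^{2}}.$$

Repeating $3$ times in total — each differentiation brings down another $\ln x$ — gives
$$\frac{d^{3}J}{da^{3}} = \int_{0}^{1} 3 x^{a} \log{\left(x \right)}^{3} \, dx = - \frac{18}{\left(a + 1\right)^{4}},$$
and the integrand here is exactly the target integrand, so $I = - \frac{18}{\left(a + 1\right)^{4}}$.

Setting $a = \frac{1}{6}$:
$$I = - \frac{23328}{2401}.$$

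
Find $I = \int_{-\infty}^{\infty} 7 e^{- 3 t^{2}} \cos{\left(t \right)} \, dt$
$\frac{7 \sqrt{3} \sqrt{\pi}}{3 e^{\frac{1}{12}}}$

Let $b$ denote the cosine frequency and define $I(b) = \int_{-\infty}^{\infty} 7 e^{- 3 t^{2}} \cos{\left(b t \right)} \, dt$.

Differentiating under the integral sign,
$$I'(b) = \int_{-\infty}^{\infty} - 7 t e^{- 3 t^{2}} \sin{\left(b t \right)} \, dt.$$

Integrate $\int_{-\infty}^{\infty} t \sin(b t)\, e^{- 3 t^{2}}\, dt$ by parts with $u = \sin(b t)$ and $dv = t\, e^{- 3 t^{2}}\, dt$, giving $v = - \frac{e^{- 3 t^{2}}}{6}$. The boundary term vanishes and
$$\int_{-\infty}^{\infty} t \sin(b t)\, e^{- 3 t^{2}}\, dt = \frac{b}{6} \int_{-\infty}^{\infty} \cos(b t)\, e^{- 3 t^{2}}\, dt,$$
so $I'(b) = - \frac{b}{6}\, I(b)$.

This is a separable first-order ODE; solving with the initial condition $I(0) = \int_{-\infty}^{\infty} 7 e^{- 3 t^{2}}\,dt = \frac{7 \sqrt{3} \sqrt{\pi}}{3}$ gives
$$I(b) = \frac{7 \sqrt{3} \sqrt{\pi} e^{- \frac{b^{2}}{12}}}{3}.$$

Setting $b = 1$:
$$I = \frac{7 \sqrt{3} \sqrt{\pi}}{3 e^{\frac{1}{12}}}.$$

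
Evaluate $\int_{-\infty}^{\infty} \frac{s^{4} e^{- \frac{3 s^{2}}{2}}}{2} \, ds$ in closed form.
$\frac{\sqrt{6} \sqrt{\pi}}{18}$

Begin with the known integral
$$J(a) = \int_{-\infty}^{\infty} \frac{e^{- a s^{2}}}{2} \, ds = \frac{\sqrt{\pi}}{2 \sqrt{a}}.$$

Differentiating under the integral sign brings down a factor of $(-s^2)$:
$$\frac{dJ}{da} = \int_{-\infty}^{\infty} - \frac{s^{2} e^{- a s^{2}}}{2} \, ds = - \frac{\sqrt{\pi}}{4 a^{\frac{3}{2}}}.$$

Repeating twice in total — each differentiation brings down another $(-s^2)$ — gives
$$\frac{d^{2}J}{da^{2}} = \int_{-\infty}^{\infty} \frac{s^{4} e^{- a s^{2}}}{2} \, ds = \frac{3 \sqrt{\pi}}{8 a^{\frac{5}{2}}},$$
and the integrand here is exactly the target integrand, so $I = \frac{3 \sqrt{\pi}}{8 a^{\frac{5}{2}}}$.

Setting $a = \frac{3}{2}$:
$$I = \frac{\sqrt{6} \sqrt{\pi}}{18}.$$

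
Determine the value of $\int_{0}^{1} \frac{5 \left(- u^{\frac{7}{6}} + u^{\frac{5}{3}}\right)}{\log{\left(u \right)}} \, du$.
$\log{\left(\frac{1048576}{371293} \right)}$

Replace the exponent $\frac{5}{3}$ by a parameter $a$: let $I(a) = \int_{0}^{1} \frac{5 \left(- u^{\frac{7}{6}} + u^{a}\right)}{\log{\left(u \right)}} \, du$.

Since $\dfrac{\partial}{\partial a}\,u^{a} = u^{a} \ln u$, the $\ln u$ in the denominator cancels and
$$\frac{dI}{da} = \int_{0}^{1} 5 u^{a} \, du = 5 \left[\frac{u^{a+1}}{a+1}\right]_0^1 = \frac{5}{a + 1}.$$

Integrating with respect to $a$ gives $I(a) = \log{\left(\frac{7776 \left(a + 1\right)^{5}}{371293} \right)} + C$.

At $a = \frac{7}{6}$ the integrand is identically $0$, so $I(\frac{7}{6}) = 0$. The closed form gives $0$, hence $C = 0$.

Setting $a = \frac{5}{3}$:
$$I = \log{\left(\frac{1048576}{371293} \right)}.$$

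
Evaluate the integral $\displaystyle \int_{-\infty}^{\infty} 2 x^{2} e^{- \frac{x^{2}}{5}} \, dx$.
$5 \sqrt{5} \sqrt{\pi}$

Consider the simpler parametrised integral
$$J(a) = \int_{-\infty}^{\infty} 2 e^{- a x^{2}} \, dx = \frac{2 \sqrt{\pi}}{\sqrt{a}}.$$

Differentiating under the integral sign brings down a factor of $(-x^2)$:
$$\frac{dJ}{da} = \int_{-\infty}^{\infty} - 2 x^{2} e^{- a x^{2}} \, dx = - \frac{\sqrt{\pi}}{a^{\frac{3}{2}}}.$$

The integral on the left is $-I$, so $I = \frac{\sqrt{\pi}}{a^{\frac{3}{2}}}$.

Setting $a = \frac{1}{5}$:
$$I = 5 \sqrt{5} \sqrt{\pi}.$$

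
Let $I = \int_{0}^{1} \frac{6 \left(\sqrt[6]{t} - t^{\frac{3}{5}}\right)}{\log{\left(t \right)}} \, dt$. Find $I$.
$- \log{\left(\frac{12230590464}{1838265625} \right)}$

Consider the one-parameter family: let $I(a) = \int_{0}^{1} \frac{6 \left(\sqrt[6]{t} - t^{a}\right)}{\log{\left(t \right)}} \, dt$.

Since $\dfrac{\partial}{\partial a}\,t^{a} = t^{a} \ln t$, the $\ln t$ in the denominator cancels and
$$\frac{dI}{da} = \int_{0}^{1} -6 t^{a} \, dt = -6 \left[\frac{t^{a+1}}{a+1}\right]_0^1 = - \frac{6}{a + 1}.$$

Integrating with respect to $a$ gives $I(a) = - \log{\left(\frac{46656 \left(a + 1\right)^{6}}{117649} \right)} + C$.

At $a = \frac{1}{6}$ the integrand is identically $0$, so $I(\frac{1}{6}) = 0$. The closed form gives $0$, hence $C = 0$.

Setting $a = \frac{3}{5}$:
$$I = - \log{\left(\frac{12230590464}{1838265625} \right)}.$$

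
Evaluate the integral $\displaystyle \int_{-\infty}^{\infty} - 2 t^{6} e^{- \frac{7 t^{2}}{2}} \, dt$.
$- \frac{30 \sqrt{14} \sqrt{\pi}}{2401}$

Consider the simpler parametrised integral
$$J(a) = \int_{-\infty}^{\infty} - 2 e^{- a t^{2}} \, dt = - \frac{2 \sqrt{\pi}}{\sqrt{a}}.$$

Differentiating under the integral sign brings down a factor of $(-t^2)$:
$$\frac{dJ}{da} = \int_{-\infty}^{\infty} 2 t^{2} e^{- a t^{2}} \, dt = \frac{\sqrt{\pi}}{a^{\frac{3}{2}}}.$$

Repeating $3$ times in total — each differentiation brings down another $(-t^2)$ — gives
$$\frac{d^{3}J}{da^{3}} = \int_{-\infty}^{\infty} 2 t^{6} e^{- a t^{2}} \, dt = \frac{15 \sqrt{\pi}}{4 a^{\frac{7}{2}}},$$
and the integrand here is $(-1)^{3}$ times the target integrand, so $I = (-1)^{3}\,\frac{d^{3}J}{da^{3}} = - \frac{15 \sqrt{\pi}}{4 a^{\frac{7}{2}}}$.

Setting $a = \frac{7}{2}$:
$$I = - \frac{30 \sqrt{14} \sqrt{\pi}}{2401}.$$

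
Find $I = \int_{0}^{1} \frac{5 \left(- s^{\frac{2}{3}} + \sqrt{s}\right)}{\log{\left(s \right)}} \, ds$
$- \log{\left(\frac{100000}{59049} \right)}$

Consider the one-parameter family: let $I(a) = \int_{0}^{1} \frac{5 \left(\sqrt{s} - s^{a}\right)}{\log{\left(s \right)}} \, ds$.

Since $\dfrac{\partial}{\partial a}\,s^{a} = s^{a} \ln s$, the $\ln s$ in the denominator cancels and
$$\frac{dI}{da} = \int_{0}^{1} -5 s^{a} \, ds = -5 \left[\frac{s^{a+1}}{a+1}\right]_0^1 = - \frac{5}{a + 1}.$$

Integrating with respect to $a$ gives $I(a) = - \log{\left(\frac{32 \left(a + 1\right)^{5}}{243} \right)} + C$.

At $a = \frac{1}{2}$ the integrand is identically $0$, so $I(\frac{1}{2}) = 0$. The closed form gives $0$, hence $C = 0$.

Setting $a = \frac{2}{3}$:
$$I = - \log{\left(\frac{100000}{59049} \right)}.$$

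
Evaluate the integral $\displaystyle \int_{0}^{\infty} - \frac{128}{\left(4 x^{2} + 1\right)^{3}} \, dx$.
$- 12 \pi$

Begin with the known result
$$J(a) = \int_{0}^{\infty} - \frac{2}{a^{2} + x^{2}} \, dx = - \frac{\pi}{a}.$$

Differentiating under the integral sign with respect to $a$,
$$\frac{dJ}{da} = \int_{0}^{\infty} \frac{4 a}{\left(a^{2} + x^{2}\right)^{2}} \, dx = \frac{\pi}{a^{2}},$$
so $\int_{0}^{\infty} - \frac{2}{\left(a^{2} + x^{2}\right)^{2}} \, dx = - \frac{\pi}{2 a^{3}}$.

Repeating — each differentiation of $1/(x^2+a^2)^j$ produces $-2ja/(x^2+a^2)^{j+1}$ — and dividing through by $-2ja$ at each step yields, after $2$ differentiations in total,
$$\int_{0}^{\infty} - \frac{2}{\left(a^{2} + x^{2}\right)^{3}} \, dx = - \frac{3 \pi}{8 a^{5}}.$$

Setting $a = \frac{1}{2}$:
$$I = - 12 \pi.$$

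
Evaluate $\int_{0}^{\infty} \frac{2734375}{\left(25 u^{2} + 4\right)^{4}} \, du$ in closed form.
$\frac{2734375 \pi}{4096}$

Begin with the known result
$$J(a) = \int_{0}^{\infty} \frac{7}{a^{2} + u^{2}} \, du = \frac{7 \pi}{2 a}.$$

Differentiating under the integral sign with respect to $a$,
$$\frac{dJ}{da} = \int_{0}^{\infty} - \frac{14 a}{\left(a^{2} + u^{2}\right)^{2}} \, du = - \frac{7 \pi}{2 a^{2}},$$
so $\int_{0}^{\infty} \frac{7}{\left(a^{2} + u^{2}\right)^{2}} \, du = \frac{7 \pi}{4 a^{3}}$.

Repeating — each differentiation of $1/(u^2+a^2)^j$ produces $-2ja/(u^2+a^2)^{j+1}$ — and dividing through by $-2ja$ at each step yields, after $3$ differentiations in total,
$$\int_{0}^{\infty} \frac{7}{\left(a^{2} + u^{2}\right)^{4}} \, du = \frac{35 \pi}{32 a^{7}}.$$

Setting $a = \frac{2}{5}$:
$$I = \frac{2734375 \pi}{4096}.$$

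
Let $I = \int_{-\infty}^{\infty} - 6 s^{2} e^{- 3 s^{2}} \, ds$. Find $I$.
$- \frac{\sqrt{3} \sqrt{\pi}}{3}$

Begin with the known integral
$$J(a) = \int_{-\infty}^{\infty} - 6 e^{- a s^{2}} \, ds = - \frac{6 \sqrt{\pi}}{\sqrt{a}}.$$

Differentiating under the integral sign brings down a factor of $(-s^2)$:
$$\frac{dJ}{da} = \int_{-\infty}^{\infty} 6 s^{2} e^{- a s^{2}} \, ds = \frac{3 \sqrt{\pi}}{a^{\frac{3}{2}}}.$$

The integral on the left is $-I$, so $I = - \frac{3 \sqrt{\pi}}{a^{\frac{3}{2}}}$.

Setting $a = 3$:
$$I = - \frac{\sqrt{3} \sqrt{\pi}}{3}.$$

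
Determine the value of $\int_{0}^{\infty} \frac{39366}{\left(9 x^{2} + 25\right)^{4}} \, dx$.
$\frac{6561 \pi}{250000}$

Start from the standard arctangent integral
$$J(a) = \int_{0}^{\infty} \frac{6}{a^{2} + x^{2}} \, dx = \frac{3 \pi}{a}.$$

Differentiating under the integral sign with respect to $a$,
$$\frac{dJ}{da} = \int_{0}^{\infty} - \frac{12 a}{\left(a^{2} + x^{2}\right)^{2}} \, dx = - \frac{3 \pi}{a^{2}},$$
so $\int_{0}^{\infty} \frac{6}{\left(a^{2} + x^{2}\right)^{2}} \, dx = \frac{3 \pi}{2 a^{3}}$.

Repeating — each differentiation of $1/(x^2+a^2)^j$ produces $-2ja/(x^2+a^2)^{j+1}$ — and dividing through by $-2ja$ at each step yields, after $3$ differentiations in total,
$$\int_{0}^{\infty} \frac{6}{\left(a^{2} + x^{2}\right)^{4}} \, dx = \frac{15 \pi}{16 a^{7}}.$$

Setting $a = \frac{5}{3}$:
$$I = \frac{6561 \pi}{250000}.$$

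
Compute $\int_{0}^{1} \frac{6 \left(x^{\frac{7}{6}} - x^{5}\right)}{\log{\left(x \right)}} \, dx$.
$- \log{\left(\frac{2176782336}{4826809} \right)}$

Consider the one-parameter family: let $I(a) = \int_{0}^{1} \frac{6 \left(x^{\frac{7}{6}} - x^{a}\right)}{\log{\left(x \right)}} \, dx$.

Since $\dfrac{\partial}{\partial a}\,x^{a} = x^{a} \ln x$, the $\ln x$ in the denominator cancels and
$$\frac{dI}{da} = \int_{0}^{1} -6 x^{a} \, dx = -6 \left[\frac{x^{a+1}}{a+1}\right]_0^1 = - \frac{6}{a + 1}.$$

Integrating with respect to $a$ gives $I(a) = - \log{\left(\frac{46656 \left(a + 1\right)^{6}}{4826809} \right)} + C$.

At $a = \frac{7}{6}$ the integrand is identically $0$, so $I(\frac{7}{6}) = 0$. The closed form gives $0$, hence $C = 0$.

Setting $a = 5$:
$$I = - \log{\left(\frac{2176782336}{4826809} \right)}.$$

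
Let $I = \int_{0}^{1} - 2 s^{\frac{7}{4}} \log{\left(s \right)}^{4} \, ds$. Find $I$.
$- \frac{49152}{161051}$

Begin with the known integral
$$J(a) = \int_{0}^{1} - 2 s^{a} \, ds = - \frac{2}{a + 1}.$$

Differentiating under the integral sign brings down a factor of $\ln s$:
$$\frac{dJ}{da} = \int_{0}^{1} - 2 s^{a} \log{\left(s \right)} \, ds = \frac{2}{\left(a + 1\right)^{2}}.$$

Repeating $4$ times in total — each differentiation brings down another $\ln s$ — gives
$$\frac{d^{4}J}{da^{4}} = \int_{0}^{1} - 2 s^{a} \log{\left(s \right)}^{4} \, ds = - \frac{48}{\left(a + 1\right)^{5}},$$
and the integrand here is exactly the target integrand, so $I = - \frac{48}{\left(a + 1\right)^{5}}$.

Setting $a = \frac{7}{4}$:
$$I = - \frac{49152}{161051}.$$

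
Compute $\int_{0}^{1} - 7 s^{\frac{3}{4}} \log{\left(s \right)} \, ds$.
$\frac{16}{7}$

Begin with the known integral
$$J(a) = \int_{0}^{1} - 7 s^{a} \, ds = - \frac{7}{a + 1}.$$

Differentiating under the integral sign brings down a factor of $\ln s$:
$$\frac{dJ}{da} = \int_{0}^{1} - 7 s^{a} \log{\left(s \right)} \, ds = \frac{7}{\left(a + 1\right)^{2}}.$$

The integral on the left is $I$, so $I = \frac{7}{\left(a + 1\right)^{2}}$.

Setting $a = \frac{3}{4}$:
$$I = \frac{16}{7}.$$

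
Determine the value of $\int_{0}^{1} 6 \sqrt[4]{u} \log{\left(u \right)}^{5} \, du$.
$- \frac{589824}{3125}$

Start from the elementary integral
$$J(a) = \int_{0}^{1} 6 u^{a} \, du = \frac{6}{a + 1}.$$

Differentiating under the integral sign brings down a factor of $\ln u$:
$$\frac{dJ}{da} = \int_{0}^{1} 6 u^{a} \log{\left(u \right)} \, du = - \frac{6}{\left(a + 1\right)^{2}}.$$

Repeating $5$ times in total — each differentiation brings down another $\ln u$ — gives
$$\frac{d^{5}J}{da^{5}} = \int_{0}^{1} 6 u^{a} \log{\left(u \right)}^{5} \, du = - \frac{720}{\left(a + 1\right)^{6}},$$
and the integrand here is exactly the target integrand, so $I = - \frac{720}{\left(a + 1\right)^{6}}$.

Setting $a = \frac{1}{4}$:
$$I = - \frac{589824}{3125}.$$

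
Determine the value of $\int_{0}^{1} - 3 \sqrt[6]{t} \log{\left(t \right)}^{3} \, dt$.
$\frac{23328}{2401}$

Start from the elementary integral
$$J(a) = \int_{0}^{1} - 3 t^{a} \, dt = - \frac{3}{a + 1}.$$

Differentiating under the integral sign brings down a factor of $\ln t$:
$$\frac{dJ}{da} = \int_{0}^{1} - 3 t^{a} \log{\left(t \right)} \, dt = \frac{3}{\left(a + 1\right)^{2}}.$$

Repeating $3$ times in total — each differentiation brings down another $\ln t$ — gives
$$\frac{d^{3}J}{da^{3}} = \int_{0}^{1} - 3 t^{a} \log{\left(t \right)}^{3} \, dt = \frac{18}{\left(a + 1\right)^{4}},$$
and the integrand here is exactly the target integrand, so $I = \frac{18}{\left(a + 1\right)^{4}}$.

Setting $a = \frac{1}{6}$:
$$I = \frac{23328}{2401}.$$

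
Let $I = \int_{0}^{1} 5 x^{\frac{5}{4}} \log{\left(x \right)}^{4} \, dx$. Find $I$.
$\frac{40960}{19683}$

Consider the simpler parametrised integral
$$J(a) = \int_{0}^{1} 5 x^{a} \, dx = \frac{5}{a + 1}.$$

Differentiating under the integral sign brings down a factor of $\ln x$:
$$\frac{dJ}{da} = \int_{0}^{1} 5 x^{a} \log{\left(x \right)} \, dx = - \frac{5}{\left(a + 1\right)^{2}}.$$

Repeating $4$ times in total — each differentiation brings down another $\ln x$ — gives
$$\frac{d^{4}J}{da^{4}} = \int_{0}^{1} 5 x^{a} \log{\left(x \right)}^{4} \, dx = \frac{120}{\left(a + 1\right)^{5}},$$
and the integrand here is exactly the target integrand, so $I = \frac{120}{\left(a + 1\right)^{5}}$.

Setting $a = \frac{5}{4}$:
$$I = \frac{40960}{19683}.$$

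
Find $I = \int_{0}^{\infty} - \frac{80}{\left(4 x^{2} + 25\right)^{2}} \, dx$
$- \frac{2 \pi}{25}$

Start from the standard arctangent integral
$$J(a) = \int_{0}^{\infty} - \frac{5}{a^{2} + x^{2}} \, dx = - \frac{5 \pi}{2 a}.$$

Differentiating under the integral sign with respect to $a$,
$$\frac{dJ}{da} = \int_{0}^{\infty} \frac{10 a}{\left(a^{2} + x^{2}\right)^{2}} \, dx = \frac{5 \pi}{2 a^{2}},$$
so $\int_{0}^{\infty} - \frac{5}{\left(a^{2} + x^{2}\right)^{2}} \, dx = - \frac{5 \pi}{4 a^{3}}$.

Setting $a = \frac{5}{2}$:
$$I = - \frac{2 \pi}{25}.$$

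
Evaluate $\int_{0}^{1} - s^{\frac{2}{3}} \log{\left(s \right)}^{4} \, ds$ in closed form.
$- \frac{5832}{3125}$

Begin with the known integral
$$J(a) = \int_{0}^{1} - s^{a} \, ds = - \frac{1}{a + 1}.$$

Differentiating under the integral sign brings down a factor of $\ln s$:
$$\frac{dJ}{da} = \int_{0}^{1} - s^{a} \log{\left(s \right)} \, ds = \frac{1}{\left(a + 1\right)^{2}}.$$

Repeating $4$ times in total — each differentiation brings down another $\ln s$ — gives
$$\frac{d^{4}J}{da^{4}} = \int_{0}^{1} - s^{a} \log{\left(s \right)}^{4} \, ds = - \frac{24}{\left(a + 1\right)^{5}},$$
and the integrand here is exactly the target integrand, so $I = - \frac{24}{\left(a + 1\right)^{5}}$.

Setting $a = \frac{2}{3}$:
$$I = - \frac{5832}{3125}.$$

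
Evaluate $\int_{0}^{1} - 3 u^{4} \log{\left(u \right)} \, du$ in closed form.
$\frac{3}{25}$

Begin with the known integral
$$J(a) = \int_{0}^{1} - 3 u^{a} \, du = - \frac{3}{a + 1}.$$

Differentiating under the integral sign brings down a factor of $\ln u$:
$$\frac{dJ}{da} = \int_{0}^{1} - 3 u^{a} \log{\left(u \right)} \, du = \frac{3}{\left(a + 1\right)^{2}}.$$

The integral on the left is $I$, so $I = \frac{3}{\left(a + 1\right)^{2}}$.

Setting $a = 4$:
$$I = \frac{3}{25}.$$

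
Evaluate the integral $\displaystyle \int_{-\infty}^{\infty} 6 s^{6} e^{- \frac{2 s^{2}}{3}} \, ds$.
$\frac{1215 \sqrt{6} \sqrt{\pi}}{64}$

Consider the simpler parametrised integral
$$J(a) = \int_{-\infty}^{\infty} 6 e^{- a s^{2}} \, ds = \frac{6 \sqrt{\pi}}{\sqrt{a}}.$$

Differentiating under the integral sign brings down a factor of $(-s^2)$:
$$\frac{dJ}{da} = \int_{-\infty}^{\infty} - 6 s^{2} e^{- a s^{2}} \, ds = - \frac{3 \sqrt{\pi}}{a^{\frac{3}{2}}}.$$

Repeating $3$ times in total — each differentiation brings down another $(-s^2)$ — gives
$$\frac{d^{3}J}{da^{3}} = \int_{-\infty}^{\infty} - 6 s^{6} e^{- a s^{2}} \, ds = - \frac{45 \sqrt{\pi}}{4 a^{\frac{7}{2}}},$$
and the integrand here is $(-1)^{3}$ times the target integrand, so $I = (-1)^{3}\,\frac{d^{3}J}{da^{3}} = \frac{45 \sqrt{\pi}}{4 a^{\frac{7}{2}}}$.

Setting $a = \frac{2}{3}$:
$$I = \frac{1215 \sqrt{6} \sqrt{\pi}}{64}.$$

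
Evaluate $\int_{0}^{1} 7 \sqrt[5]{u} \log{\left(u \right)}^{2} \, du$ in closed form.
$\frac{875}{108}$

Start from the elementary integral
$$J(a) = \int_{0}^{1} 7 u^{a} \, du = \frac{7}{a + 1}.$$

Differentiating under the integral sign brings down a factor of $\ln u$:
$$\frac{dJ}{da} = \int_{0}^{1} 7 u^{a} \log{\left(u \right)} \, du = - \frac{7}{\left(a + 1\right)^{2}}.$$

Repeating twice in total — each differentiation brings down another $\ln u$ — gives
$$\frac{d^{2}J}{da^{2}} = \int_{0}^{1} 7 u^{a} \log{\left(u \right)}^{2} \, du = \frac{14}{\left(a + 1\right)^{3}},$$
and the integrand here is exactly the target integrand, so $I = \frac{14}{\left(a + 1\right)^{3}}$.

Setting $a = \frac{1}{5}$:
$$I = \frac{875}{108}.$$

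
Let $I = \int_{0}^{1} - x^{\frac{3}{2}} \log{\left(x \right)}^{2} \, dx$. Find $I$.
$- \frac{16}{125}$

Consider the simpler parametrised integral
$$J(a) = \int_{0}^{1} - x^{a} \, dx = - \frac{1}{a + 1}.$$

Differentiating under the integral sign brings down a factor of $\ln x$:
$$\frac{dJ}{da} = \int_{0}^{1} - x^{a} \log{\left(x \right)} \, dx = \frac{1}{\left(a + 1\right)^{2}}.$$

Repeating twice in total — each differentiation brings down another $\ln x$ — gives
$$\frac{d^{2}J}{da^{2}} = \int_{0}^{1} - x^{a} \log{\left(x \right)}^{2} \, dx = - \frac{2}{\left(a + 1\right)^{3}},$$
and the integrand here is exactly the target integrand, so $I = - \frac{2}{\left(a + 1\right)^{3}}$.

Setting $a = \frac{3}{2}$:
$$I = - \frac{16}{125}.$$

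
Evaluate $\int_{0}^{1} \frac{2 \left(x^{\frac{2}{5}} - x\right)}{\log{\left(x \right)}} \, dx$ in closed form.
$\log{\left(\frac{49}{100} \right)}$

Introduce a parameter $a$ in the exponent: let $I(a) = \int_{0}^{1} \frac{2 \left(- x + x^{a}\right)}{\log{\left(x \right)}} \, dx$.

Since $\dfrac{\partial}{\partial a}\,x^{a} = x^{a} \ln x$, the $\ln x$ in the denominator cancels and
$$\frac{dI}{da} = \int_{0}^{1} 2 x^{a} \, dx = 2 \left[\frac{x^{a+1}}{a+1}\right]_0^1 = \frac{2}{a + 1}.$$

Integrating with respect to $a$ gives $I(a) = \log{\left(\frac{\left(a + 1\right)^{2}}{4} \right)} + C$.

At $a = 1$ the integrand is identically $0$, so $I(1) = 0$. The closed form gives $0$, hence $C = 0$.

Setting $a = \frac{2}{5}$:
$$I = \log{\left(\frac{49}{100} \right)}.$$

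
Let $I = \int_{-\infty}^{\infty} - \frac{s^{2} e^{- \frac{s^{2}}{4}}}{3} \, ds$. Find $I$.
$- \frac{4 \sqrt{\pi}}{3}$

Start from the elementary integral
$$J(a) = \int_{-\infty}^{\infty} - \frac{e^{- a s^{2}}}{3} \, ds = - \frac{\sqrt{\pi}}{3 \sqrt{a}}.$$

Differentiating under the integral sign brings down a factor of $(-s^2)$:
$$\frac{dJ}{da} = \int_{-\infty}^{\infty} \frac{s^{2} e^{- a s^{2}}}{3} \, ds = \frac{\sqrt{\pi}}{6 a^{\frac{3}{2}}}.$$

The integral on the left is $-I$, so $I = - \frac{\sqrt{\pi}}{6 a^{\frac{3}{2}}}$.

Setting $a = \frac{1}{4}$:
$$I = - \frac{4 \sqrt{\pi}}{3}.$$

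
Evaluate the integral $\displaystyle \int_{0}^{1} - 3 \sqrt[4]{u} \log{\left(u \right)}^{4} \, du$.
$- \frac{73728}{3125}$

Consider the simpler parametrised integral
$$J(a) = \int_{0}^{1} - 3 u^{a} \, du = - \frac{3}{a + 1}.$$

Differentiating under the integral sign brings down a factor of $\ln u$:
$$\frac{dJ}{da} = \int_{0}^{1} - 3 u^{a} \log{\left(u \right)} \, du = \frac{3}{\left(a + 1\right)^{2}}.$$

Repeating $4$ times in total — each differentiation brings down another $\ln u$ — gives
$$\frac{d^{4}J}{da^{4}} = \int_{0}^{1} - 3 u^{a} \log{\left(u \right)}^{4} \, du = - \frac{72}{\left(a + 1\right)^{5}},$$
and the integrand here is exactly the target integrand, so $I = - \frac{72}{\left(a + 1\right)^{5}}$.

Setting $a = \frac{1}{4}$:
$$I = - \frac{73728}{3125}.$$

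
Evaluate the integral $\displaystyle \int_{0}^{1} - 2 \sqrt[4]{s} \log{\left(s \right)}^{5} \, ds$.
$\frac{196608}{3125}$

Start from the elementary integral
$$J(a) = \int_{0}^{1} - 2 s^{a} \, ds = - \frac{2}{a + 1}.$$

Differentiating under the integral sign brings down a factor of $\ln s$:
$$\frac{dJ}{da} = \int_{0}^{1} - 2 s^{a} \log{\left(s \right)} \, ds = \frac{2}{\left(a + 1\right)^{2}}.$$

Repeating $5$ times in total — each differentiation brings down another $\ln s$ — gives
$$\frac{d^{5}J}{da^{5}} = \int_{0}^{1} - 2 s^{a} \log{\left(s \right)}^{5} \, ds = \frac{240}{\left(a + 1\right)^{6}},$$
and the integrand here is exactly the target integrand, so $I = \frac{240}{\left(a + 1\right)^{6}}$.

Setting $a = \frac{1}{4}$:
$$I = \frac{196608}{3125}.$$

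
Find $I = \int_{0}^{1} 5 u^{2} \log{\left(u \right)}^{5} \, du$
$- \frac{200}{243}$

Start from the elementary integral
$$J(a) = \int_{0}^{1} 5 u^{a} \, du = \frac{5}{a + 1}.$$

Differentiating under the integral sign brings down a factor of $\ln u$:
$$\frac{dJ}{da} = \int_{0}^{1} 5 u^{a} \log{\left(u \right)} \, du = - \frac{5}{\left(a + 1\right)^{2}}.$$

Repeating $5$ times in total — each differentiation brings down another $\ln u$ — gives
$$\frac{d^{5}J}{da^{5}} = \int_{0}^{1} 5 u^{a} \log{\left(u \right)}^{5} \, du = - \frac{600}{\left(a + 1\right)^{6}},$$
and the integrand here is exactly the target integrand, so $I = - \frac{600}{\left(a + 1\right)^{6}}$.

Setting $a = 2$:
$$I = - \frac{200}{243}.$$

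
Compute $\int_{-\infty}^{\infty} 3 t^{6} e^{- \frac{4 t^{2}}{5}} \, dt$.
$\frac{5625 \sqrt{5} \sqrt{\pi}}{1024}$

Start from the elementary integral
$$J(a) = \int_{-\infty}^{\infty} 3 e^{- a t^{2}} \, dt = \frac{3 \sqrt{\pi}}{\sqrt{a}}.$$

Differentiating under the integral sign brings down a factor of $(-t^2)$:
$$\frac{dJ}{da} = \int_{-\infty}^{\infty} - 3 t^{2} e^{- a t^{2}} \, dt = - \frac{3 \sqrt{\pi}}{2 a^{\frac{3}{2}}}.$$

Repeating $3$ times in total — each differentiation brings down another $(-t^2)$ — gives
$$\frac{d^{3}J}{da^{3}} = \int_{-\infty}^{\infty} - 3 t^{6} e^{- a t^{2}} \, dt = - \frac{45 \sqrt{\pi}}{8 a^{\frac{7}{2}}},$$
and the integrand here is $(-1)^{3}$ times the target integrand, so $I = (-1)^{3}\,\frac{d^{3}J}{da^{3}} = \frac{45 \sqrt{\pi}}{8 a^{\frac{7}{2}}}$.

Setting $a = \frac{4}{5}$:
$$I = \frac{5625 \sqrt{5} \sqrt{\pi}}{1024}.$$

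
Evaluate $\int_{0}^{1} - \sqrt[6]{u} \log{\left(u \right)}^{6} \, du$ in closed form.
$- \frac{201553920}{823543}$

Begin with the known integral
$$J(a) = \int_{0}^{1} - u^{a} \, du = - \frac{1}{a + 1}.$$

Differentiating under the integral sign brings down a factor of $\ln u$:
$$\frac{dJ}{da} = \int_{0}^{1} - u^{a} \log{\left(u \right)} \, du = \frac{1}{\left(a + 1\right)^{2}}.$$

Repeating $6$ times in total — each differentiation brings down another $\ln u$ — gives
$$\frac{d^{6}J}{da^{6}} = \int_{0}^{1} - u^{a} \log{\left(u \right)}^{6} \, du = - \frac{720}{\left(a + 1\right)^{7}},$$
and the integrand here is exactly the target integrand, so $I = - \frac{720}{\left(a + 1\right)^{7}}$.

Setting $a = \frac{1}{6}$:
$$I = - \frac{201553920}{823543}.$$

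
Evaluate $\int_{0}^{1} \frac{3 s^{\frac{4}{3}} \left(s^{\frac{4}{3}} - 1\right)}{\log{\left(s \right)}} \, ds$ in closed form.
$- \log{\left(\frac{343}{1331} \right)}$

Replace the exponent $\frac{4}{3}$ by a parameter $a$: let $I(a) = \int_{0}^{1} \frac{3 \left(s^{\frac{8}{3}} - s^{a}\right)}{\log{\left(s \right)}} \, ds$.

Since $\dfrac{\partial}{\partial a}\,s^{a} = s^{a} \ln s$, the $\ln s$ in the denominator cancels and
$$\frac{dI}{da} = \int_{0}^{1} -3 s^{a} \, ds = -3 \left[\frac{s^{a+1}}{a+1}\right]_0^1 = - \frac{3}{a + 1}.$$

Integrating with respect to $a$ gives $I(a) = - \log{\left(\frac{27 \left(a + 1\right)^{3}}{1331} \right)} + C$.

At $a = \frac{8}{3}$ the integrand is identically $0$, so $I(\frac{8}{3}) = 0$. The closed form gives $0$, hence $C = 0$.

Setting $a = \frac{4}{3}$:
$$I = - \log{\left(\frac{343}{1331} \right)}.$$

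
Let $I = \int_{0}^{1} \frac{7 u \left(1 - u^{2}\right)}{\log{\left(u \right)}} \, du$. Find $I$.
$- \log{\left(128 \right)}$

Consider the one-parameter family: let $I(a) = \int_{0}^{1} \frac{7 \left(- u^{3} + u^{a}\right)}{\log{\left(u \right)}} \, du$.

Since $\dfrac{\partial}{\partial a}\,u^{a} = u^{a} \ln u$, the $\ln u$ in the denominator cancels and
$$\frac{dI}{da} = \int_{0}^{1} 7 u^{a} \, du = 7 \left[\frac{u^{a+1}}{a+1}\right]_0^1 = \frac{7}{a + 1}.$$

Integrating with respect to $a$ gives $I(a) = \log{\left(\frac{\left(a + 1\right)^{7}}{16384} \right)} + C$.

At $a = 3$ the integrand is identically $0$, so $I(3) = 0$. The closed form gives $0$, hence $C = 0$.

Setting $a = 1$:
$$I = - \log{\left(128 \right)}.$$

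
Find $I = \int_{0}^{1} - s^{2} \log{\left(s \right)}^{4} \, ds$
$- \frac{8}{81}$

Begin with the known integral
$$J(a) = \int_{0}^{1} - s^{a} \, ds = - \frac{1}{a + 1}.$$

Differentiating under the integral sign brings down a factor of $\ln s$:
$$\frac{dJ}{da} = \int_{0}^{1} - s^{a} \log{\left(s \right)} \, ds = \frac{1}{\left(a + 1\right)^{2}}.$$

Repeating $4$ times in total — each differentiation brings down another $\ln s$ — gives
$$\frac{d^{4}J}{da^{4}} = \int_{0}^{1} - s^{a} \log{\left(s \right)}^{4} \, ds = - \frac{24}{\left(a + 1\right)^{5}},$$
and the integrand here is exactly the target integrand, so $I = - \frac{24}{\left(a + 1\right)^{5}}$.

Setting $a = 2$:
$$I = - \frac{8}{81}.$$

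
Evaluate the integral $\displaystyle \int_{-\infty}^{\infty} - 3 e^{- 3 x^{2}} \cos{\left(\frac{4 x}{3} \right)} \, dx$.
$- \frac{\sqrt{3} \sqrt{\pi}}{e^{\frac{4}{27}}}$

Let $b$ denote the cosine frequency and define $I(b) = \int_{-\infty}^{\infty} - 3 e^{- 3 x^{2}} \cos{\left(b x \right)} \, dx$.

Differentiating under the integral sign,
$$I'(b) = \int_{-\infty}^{\infty} 3 x e^{- 3 x^{2}} \sin{\left(b x \right)} \, dx.$$

Integrate $\int_{-\infty}^{\infty} x \sin(b x)\, e^{- 3 x^{2}}\, dx$ by parts with $u = \sin(b x)$ and $dv = x\, e^{- 3 x^{2}}\, dx$, giving $v = - \frac{e^{- 3 x^{2}}}{6}$. The boundary term vanishes and
$$\int_{-\infty}^{\infty} x \sin(b x)\, e^{- 3 x^{2}}\, dx = \frac{b}{6} \int_{-\infty}^{\infty} \cos(b x)\, e^{- 3 x^{2}}\, dx,$$
so $I'(b) = - \frac{b}{6}\, I(b)$.

This is a separable first-order ODE; solving with the initial condition $I(0) = \int_{-\infty}^{\infty} - 3 e^{- 3 x^{2}}\,dx = - \sqrt{3} \sqrt{\pi}$ gives
$$I(b) = - \sqrt{3} \sqrt{\pi} e^{- \frac{b^{2}}{12}}.$$

Setting $b = \frac{4}{3}$:
$$I = - \frac{\sqrt{3} \sqrt{\pi}}{e^{\frac{4}{27}}}.$$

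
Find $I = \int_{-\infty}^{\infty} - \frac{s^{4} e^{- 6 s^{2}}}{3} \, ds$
$- \frac{\sqrt{6} \sqrt{\pi}}{864}$

Begin with the known integral
$$J(a) = \int_{-\infty}^{\infty} - \frac{e^{- a s^{2}}}{3} \, ds = - \frac{\sqrt{\pi}}{3 \sqrt{a}}.$$

Differentiating under the integral sign brings down a factor of $(-s^2)$:
$$\frac{dJ}{da} = \int_{-\infty}^{\infty} \frac{s^{2} e^{- a s^{2}}}{3} \, ds = \frac{\sqrt{\pi}}{6 a^{\frac{3}{2}}}.$$

Repeating twice in total — each differentiation brings down another $(-s^2)$ — gives
$$\frac{d^{2}J}{da^{2}} = \int_{-\infty}^{\infty} - \frac{s^{4} e^{- a s^{2}}}{3} \, ds = - \frac{\sqrt{\pi}}{4 a^{\frac{5}{2}}},$$
and the integrand here is exactly the target integrand, so $I = - \frac{\sqrt{\pi}}{4 a^{\frac{5}{2}}}$.

Setting $a = 6$:
$$I = - \frac{\sqrt{6} \sqrt{\pi}}{864}.$$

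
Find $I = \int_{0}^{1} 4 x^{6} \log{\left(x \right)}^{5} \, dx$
$- \frac{480}{117649}$

Start from the elementary integral
$$J(a) = \int_{0}^{1} 4 x^{a} \, dx = \frac{4}{a + 1}.$$

Differentiating under the integral sign brings down a factor of $\ln x$:
$$\frac{dJ}{da} = \int_{0}^{1} 4 x^{a} \log{\left(x \right)} \, dx = - \frac{4}{\left(a + 1\right)^{2}}.$$

Repeating $5$ times in total — each differentiation brings down another $\ln x$ — gives
$$\frac{d^{5}J}{da^{5}} = \int_{0}^{1} 4 x^{a} \log{\left(x \right)}^{5} \, dx = - \frac{480}{\left(a + 1\right)^{6}},$$
and the integrand here is exactly the target integrand, so $I = - \frac{480}{\left(a + 1\right)^{6}}$.

Setting $a = 6$:
$$I = - \frac{480}{117649}.$$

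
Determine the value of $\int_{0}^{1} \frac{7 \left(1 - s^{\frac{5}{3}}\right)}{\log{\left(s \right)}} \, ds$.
$- \log{\left(\frac{2097152}{2187} \right)}$

Introduce a parameter $a$ in the exponent: let $I(a) = \int_{0}^{1} \frac{7 \left(1 - s^{a}\right)}{\log{\left(s \right)}} \, ds$.

Since $\dfrac{\partial}{\partial a}\,s^{a} = s^{a} \ln s$, the $\ln s$ in the denominator cancels and
$$\frac{dI}{da} = \int_{0}^{1} -7 s^{a} \, ds = -7 \left[\frac{s^{a+1}}{a+1}\right]_0^1 = - \frac{7}{a + 1}.$$

Integrating with respect to $a$ gives $I(a) = - 7 \log{\left(a + 1 \right)} + C$.

At $a = 0$ the integrand is identically $0$, so $I(0) = 0$. The closed form gives $0$, hence $C = 0$.

Setting $a = \frac{5}{3}$:
$$I = - \log{\left(\frac{2097152}{2187} \right)}.$$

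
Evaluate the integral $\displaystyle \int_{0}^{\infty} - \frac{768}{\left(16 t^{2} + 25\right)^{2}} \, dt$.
$- \frac{48 \pi}{125}$

Begin with the known result
$$J(a) = \int_{0}^{\infty} - \frac{3}{a^{2} + t^{2}} \, dt = - \frac{3 \pi}{2 a}.$$

Differentiating under the integral sign with respect to $a$,
$$\frac{dJ}{da} = \int_{0}^{\infty} \frac{6 a}{\left(a^{2} + t^{2}\right)^{2}} \, dt = \frac{3 \pi}{2 a^{2}},$$
so $\int_{0}^{\infty} - \frac{3}{\left(a^{2} + t^{2}\right)^{2}} \, dt = - \frac{3 \pi}{4 a^{3}}$.

Setting $a = \frac{5}{4}$:
$$I = - \frac{48 \pi}{125}.$$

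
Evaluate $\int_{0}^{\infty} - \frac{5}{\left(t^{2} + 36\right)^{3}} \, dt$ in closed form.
$- \frac{5 \pi}{41472}$

Begin with the known result
$$J(a) = \int_{0}^{\infty} - \frac{5}{a^{2} + t^{2}} \, dt = - \frac{5 \pi}{2 a}.$$

Differentiating under the integral sign with respect to $a$,
$$\frac{dJ}{da} = \int_{0}^{\infty} \frac{10 a}{\left(a^{2} + t^{2}\right)^{2}} \, dt = \frac{5 \pi}{2 a^{2}},$$
so $\int_{0}^{\infty} - \frac{5}{\left(a^{2} + t^{2}\right)^{2}} \, dt = - \frac{5 \pi}{4 a^{3}}$.

Repeating — each differentiation of $1/(t^2+a^2)^j$ produces $-2ja/(t^2+a^2)^{j+1}$ — and dividing through by $-2ja$ at each step yields, after $2$ differentiations in total,
$$\int_{0}^{\infty} - \frac{5}{\left(a^{2} + t^{2}\right)^{3}} \, dt = - \frac{15 \pi}{16 a^{5}}.$$

Setting $a = 6$:
$$I = - \frac{5 \pi}{41472}.$$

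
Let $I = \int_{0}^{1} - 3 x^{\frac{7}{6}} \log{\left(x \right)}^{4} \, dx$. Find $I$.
$- \frac{559872}{371293}$

Start from the elementary integral
$$J(a) = \int_{0}^{1} - 3 x^{a} \, dx = - \frac{3}{a + 1}.$$

Differentiating under the integral sign brings down a factor of $\ln x$:
$$\frac{dJ}{da} = \int_{0}^{1} - 3 x^{a} \log{\left(x \right)} \, dx = \frac{3}{\left(a + 1\right)^{2}}.$$

Repeating $4$ times in total — each differentiation brings down another $\ln x$ — gives
$$\frac{d^{4}J}{da^{4}} = \int_{0}^{1} - 3 x^{a} \log{\left(x \right)}^{4} \, dx = - \frac{72}{\left(a + 1\right)^{5}},$$
and the integrand here is exactly the target integrand, so $I = - \frac{72}{\left(a + 1\right)^{5}}$.

Setting $a = \frac{7}{6}$:
$$I = - \frac{559872}{371293}.$$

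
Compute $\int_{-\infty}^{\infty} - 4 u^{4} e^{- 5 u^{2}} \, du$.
$- \frac{3 \sqrt{5} \sqrt{\pi}}{125}$

Consider the simpler parametrised integral
$$J(a) = \int_{-\infty}^{\infty} - 4 e^{- a u^{2}} \, du = - \frac{4 \sqrt{\pi}}{\sqrt{a}}.$$

Differentiating under the integral sign brings down a factor of $(-u^2)$:
$$\frac{dJ}{da} = \int_{-\infty}^{\infty} 4 u^{2} e^{- a u^{2}} \, du = \frac{2 \sqrt{\pi}}{a^{\frac{3}{2}}}.$$

Repeating twice in total — each differentiation brings down another $(-u^2)$ — gives
$$\frac{d^{2}J}{da^{2}} = \int_{-\infty}^{\infty} - 4 u^{4} e^{- a u^{2}} \, du = - \frac{3 \sqrt{\pi}}{a^{\frac{5}{2}}},$$
and the integrand here is exactly the target integrand, so $I = - \frac{3 \sqrt{\pi}}{a^{\frac{5}{2}}}$.

Setting $a = 5$:
$$I = - \frac{3 \sqrt{5} \sqrt{\pi}}{125}.$$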